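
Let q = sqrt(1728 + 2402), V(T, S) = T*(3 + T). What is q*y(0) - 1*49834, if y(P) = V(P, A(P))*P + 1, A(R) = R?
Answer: -49834 + sqrt(4130) ≈ -49770.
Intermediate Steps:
q = sqrt(4130) ≈ 64.265
y(P) = 1 + P**2*(3 + P) (y(P) = (P*(3 + P))*P + 1 = P**2*(3 + P) + 1 = 1 + P**2*(3 + P))
q*y(0) - 1*49834 = sqrt(4130)*(1 + 0**2*(3 + 0)) - 1*49834 = sqrt(4130)*(1 + 0*3) - 49834 = sqrt(4130)*(1 + 0) - 49834 = sqrt(4130)*1 - 49834 = sqrt(4130) - 49834 = -49834 + sqrt(4130)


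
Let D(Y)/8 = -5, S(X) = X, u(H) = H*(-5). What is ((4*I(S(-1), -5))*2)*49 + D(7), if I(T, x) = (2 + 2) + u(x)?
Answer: 11328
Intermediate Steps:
u(H) = -5*H
D(Y) = -40 (D(Y) = 8*(-5) = -40)
I(T, x) = 4 - 5*x (I(T, x) = (2 + 2) - 5*x = 4 - 5*x)
((4*I(S(-1), -5))*2)*49 + D(7) = ((4*(4 - 5*(-5)))*2)*49 - 40 = ((4*(4 + 25))*2)*49 - 40 = ((4*29)*2)*49 - 40 = (116*2)*49 - 40 = 232*49 - 40 = 11368 - 40 = 11328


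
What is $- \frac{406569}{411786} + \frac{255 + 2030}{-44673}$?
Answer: $- \frac{2122620883}{2043968442} \approx -1.0385$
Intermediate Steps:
$- \frac{406569}{411786} + \frac{255 + 2030}{-44673} = \left(-406569\right) \frac{1}{411786} + 2285 \left(- \frac{1}{44673}\right) = - \frac{135523}{137262} - \frac{2285}{44673} = - \frac{2122620883}{2043968442}$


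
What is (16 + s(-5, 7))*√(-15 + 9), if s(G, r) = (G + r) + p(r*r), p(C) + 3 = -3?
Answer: 12*I*√6 ≈ 29.394*I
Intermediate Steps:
p(C) = -6 (p(C) = -3 - 3 = -6)
s(G, r) = -6 + G + r (s(G, r) = (G + r) - 6 = -6 + G + r)
(16 + s(-5, 7))*√(-15 + 9) = (16 + (-6 - 5 + 7))*√(-15 + 9) = (16 - 4)*√(-6) = 12*(I*√6) = 12*I*√6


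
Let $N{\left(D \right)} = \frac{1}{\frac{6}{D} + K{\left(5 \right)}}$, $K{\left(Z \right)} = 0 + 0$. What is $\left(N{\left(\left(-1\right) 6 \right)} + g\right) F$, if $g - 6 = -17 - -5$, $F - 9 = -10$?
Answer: $7$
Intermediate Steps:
$F = -1$ ($F = 9 - 10 = -1$)
$K{\left(Z \right)} = 0$
$N{\left(D \right)} = \frac{D}{6}$ ($N{\left(D \right)} = \frac{1}{\frac{6}{D} + 0} = \frac{1}{6 \frac{1}{D}} = \frac{D}{6}$)
$g = -6$ ($g = 6 - 12 = -6$)
$\left(N{\left(\left(-1\right) 6 \right)} + g\right) F = \left(\frac{\left(-1\right) 6}{6} - 6\right) \left(-1\right) = \left(\frac{1}{6} \left(-6\right) - 6\right) \left(-1\right) = \left(-1 - 6\right) \left(-1\right) = \left(-7\right) \left(-1\right) = 7$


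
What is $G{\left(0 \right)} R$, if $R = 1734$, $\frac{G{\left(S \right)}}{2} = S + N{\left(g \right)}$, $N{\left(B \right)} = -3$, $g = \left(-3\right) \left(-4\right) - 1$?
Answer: $-10404$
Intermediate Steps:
$g = 11$ ($g = 12 - 1 = 11$)
$G{\left(S \right)} = -6 + 2 S$ ($G{\left(S \right)} = 2 \left(S - 3\right) = 2 \left(-3 + S\right) = -6 + 2 S$)
$G{\left(0 \right)} R = \left(-6 + 2 \cdot 0\right) 1734 = \left(-6 + 0\right) 1734 = \left(-6\right) 1734 = -10404$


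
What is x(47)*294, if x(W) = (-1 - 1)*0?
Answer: 0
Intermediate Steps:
x(W) = 0 (x(W) = -2*0 = 0)
x(47)*294 = 0*294 = 0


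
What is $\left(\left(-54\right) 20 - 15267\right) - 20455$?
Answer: $-36802$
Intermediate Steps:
$\left(\left(-54\right) 20 - 15267\right) - 20455 = \left(-1080 - 15267\right) - 20455 = -16347 - 20455 = -36802$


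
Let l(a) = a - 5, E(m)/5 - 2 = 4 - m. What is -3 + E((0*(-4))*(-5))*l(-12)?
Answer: -513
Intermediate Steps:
E(m) = 30 - 5*m (E(m) = 10 + 5*(4 - m) = 10 + (20 - 5*m) = 30 - 5*m)
l(a) = -5 + a
-3 + E((0*(-4))*(-5))*l(-12) = -3 + (30 - 5*0*(-4)*(-5))*(-5 - 12) = -3 + (30 - 0*(-5))*(-17) = -3 + (30 - 5*0)*(-17) = -3 + (30 + 0)*(-17) = -3 + 30*(-17) = -3 - 510 = -513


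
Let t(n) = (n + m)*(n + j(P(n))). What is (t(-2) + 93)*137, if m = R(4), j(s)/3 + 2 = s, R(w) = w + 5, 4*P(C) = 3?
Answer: 28907/4 ≈ 7226.8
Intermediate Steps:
P(C) = 3/4 (P(C) = (1/4)*3 = 3/4)
R(w) = 5 + w
j(s) = -6 + 3*s
m = 9 (m = 5 + 4 = 9)
t(n) = (9 + n)*(-15/4 + n) (t(n) = (n + 9)*(n + (-6 + 3*(3/4))) = (9 + n)*(n + (-6 + 9/4)) = (9 + n)*(n - 15/4) = (9 + n)*(-15/4 + n))
(t(-2) + 93)*137 = ((-135/4 + (-2)**2 + (21/4)*(-2)) + 93)*137 = ((-135/4 + 4 - 21/2) + 93)*137 = (-161/4 + 93)*137 = (211/4)*137 = 28907/4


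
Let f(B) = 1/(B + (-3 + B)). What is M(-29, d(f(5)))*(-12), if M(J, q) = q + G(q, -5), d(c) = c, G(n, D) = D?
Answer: 408/7 ≈ 58.286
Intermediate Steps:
f(B) = 1/(-3 + 2*B)
M(J, q) = -5 + q (M(J, q) = q - 5 = -5 + q)
M(-29, d(f(5)))*(-12) = (-5 + 1/(-3 + 2*5))*(-12) = (-5 + 1/(-3 + 10))*(-12) = (-5 + 1/7)*(-12) = -34/7*(-12) = 408/7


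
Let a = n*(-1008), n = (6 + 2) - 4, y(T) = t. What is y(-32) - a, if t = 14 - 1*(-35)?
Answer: 4081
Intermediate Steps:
t = 49 (t = 14 + 35 = 49)
y(T) = 49
n = 4 (n = 8 - 4 = 4)
a = -4032 (a = 4*(-1008) = -4032)
y(-32) - a = 49 - 1*(-4032) = 49 + 4032 = 4081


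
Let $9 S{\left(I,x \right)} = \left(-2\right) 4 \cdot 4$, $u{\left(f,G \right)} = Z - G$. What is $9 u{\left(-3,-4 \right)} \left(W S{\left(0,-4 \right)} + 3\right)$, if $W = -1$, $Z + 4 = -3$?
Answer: $-177$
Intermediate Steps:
$Z = -7$ ($Z = -4 - 3 = -7$)
$u{\left(f,G \right)} = -7 - G$
$S{\left(I,x \right)} = - \frac{32}{9}$ ($S{\left(I,x \right)} = \frac{\left(-2\right) 4 \cdot 4}{9} = \frac{\left(-8\right) 4}{9} = \frac{1}{9} \left(-32\right) = - \frac{32}{9}$)
$9 u{\left(-3,-4 \right)} \left(W S{\left(0,-4 \right)} + 3\right) = 9 \left(-7 - -4\right) \left(\left(-1\right) \left(- \frac{32}{9}\right) + 3\right) = 9 \left(-7 + 4\right) \left(\frac{32}{9} + 3\right) = 9 \left(-3\right) \frac{59}{9} = \left(-27\right) \frac{59}{9} = -177$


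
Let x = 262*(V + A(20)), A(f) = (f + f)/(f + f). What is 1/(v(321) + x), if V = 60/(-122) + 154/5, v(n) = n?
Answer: 305/2599743 ≈ 0.00011732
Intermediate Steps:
A(f) = 1 (A(f) = (2*f)/((2*f)) = (2*f)*(1/(2*f)) = 1)
V = 9244/305 (V = 60*(-1/122) + 154*(1/5) = -30/61 + 154/5 = 9244/305 ≈ 30.308)
x = 2501838/305 (x = 262*(9244/305 + 1) = 262*(9549/305) = 2501838/305 ≈ 8202.8)
1/(v(321) + x) = 1/(321 + 2501838/305) = 1/(2599743/305) = 305/2599743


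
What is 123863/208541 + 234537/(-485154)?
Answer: 3727349795/33724833438 ≈ 0.11052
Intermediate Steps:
123863/208541 + 234537/(-485154) = 123863*(1/208541) + 234537*(-1/485154) = 123863/208541 - 78179/161718 = 3727349795/33724833438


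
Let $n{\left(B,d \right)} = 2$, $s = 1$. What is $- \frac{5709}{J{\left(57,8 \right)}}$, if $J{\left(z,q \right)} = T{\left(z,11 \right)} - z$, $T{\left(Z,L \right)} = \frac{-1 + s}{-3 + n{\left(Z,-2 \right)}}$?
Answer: $\frac{1903}{19} \approx 100.16$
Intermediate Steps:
$T{\left(Z,L \right)} = 0$ ($T{\left(Z,L \right)} = \frac{-1 + 1}{-3 + 2} = \frac{0}{-1} = 0 \left(-1\right) = 0$)
$J{\left(z,q \right)} = - z$ ($J{\left(z,q \right)} = 0 - z = - z$)
$- \frac{5709}{J{\left(57,8 \right)}} = - \frac{5709}{\left(-1\right) 57} = - \frac{5709}{-57} = \left(-5709\right) \left(- \frac{1}{57}\right) = \frac{1903}{19}$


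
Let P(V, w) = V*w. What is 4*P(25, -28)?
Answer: -2800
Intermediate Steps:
4*P(25, -28) = 4*(25*(-28)) = 4*(-700) = -2800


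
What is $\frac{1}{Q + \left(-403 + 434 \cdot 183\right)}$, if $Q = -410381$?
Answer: $- \frac{1}{331362} \approx -3.0178 \cdot 10^{-6}$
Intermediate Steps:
$\frac{1}{Q + \left(-403 + 434 \cdot 183\right)} = \frac{1}{-410381 + \left(-403 + 434 \cdot 183\right)} = \frac{1}{-410381 + \left(-403 + 79422\right)} = \frac{1}{-410381 + 79019} = \frac{1}{-331362} = - \frac{1}{331362}$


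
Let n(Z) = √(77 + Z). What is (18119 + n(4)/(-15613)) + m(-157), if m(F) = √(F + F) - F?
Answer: 285343179/15613 + I*√314 ≈ 18276.0 + 17.72*I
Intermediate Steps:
m(F) = -F + √2*√F (m(F) = √(2*F) - F = √2*√F - F = -F + √2*√F)
(18119 + n(4)/(-15613)) + m(-157) = (18119 + √(77 + 4)/(-15613)) + (-1*(-157) + √2*√(-157)) = (18119 + √81*(-1/15613)) + (157 + √2*(I*√157)) = (18119 + 9*(-1/15613)) + (157 + I*√314) = (18119 - 9/15613) + (157 + I*√314) = 282891938/15613 + (157 + I*√314) = 285343179/15613 + I*√314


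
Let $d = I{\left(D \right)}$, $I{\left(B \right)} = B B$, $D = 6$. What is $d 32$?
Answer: $1152$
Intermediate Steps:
$I{\left(B \right)} = B^{2}$
$d = 36$ ($d = 6^{2} = 36$)
$d 32 = 36 \cdot 32 = 1152$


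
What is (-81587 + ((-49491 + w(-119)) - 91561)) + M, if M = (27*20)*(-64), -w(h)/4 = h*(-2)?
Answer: -258151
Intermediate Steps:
w(h) = 8*h (w(h) = -4*h*(-2) = -(-8)*h = 8*h)
M = -34560 (M = 540*(-64) = -34560)
(-81587 + ((-49491 + w(-119)) - 91561)) + M = (-81587 + ((-49491 + 8*(-119)) - 91561)) - 34560 = (-81587 + ((-49491 - 952) - 91561)) - 34560 = (-81587 + (-50443 - 91561)) - 34560 = (-81587 - 142004) - 34560 = -223591 - 34560 = -258151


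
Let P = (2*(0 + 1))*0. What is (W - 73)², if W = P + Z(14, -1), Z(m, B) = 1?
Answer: 5184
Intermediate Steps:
P = 0 (P = (2*1)*0 = 2*0 = 0)
W = 1 (W = 0 + 1 = 1)
(W - 73)² = (1 - 73)² = (-72)² = 5184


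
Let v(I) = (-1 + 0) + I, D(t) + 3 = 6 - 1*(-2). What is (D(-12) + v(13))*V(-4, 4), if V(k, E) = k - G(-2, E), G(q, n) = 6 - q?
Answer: -204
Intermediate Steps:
D(t) = 5 (D(t) = -3 + (6 - 1*(-2)) = -3 + (6 + 2) = -3 + 8 = 5)
v(I) = -1 + I
V(k, E) = -8 + k (V(k, E) = k - (6 - 1*(-2)) = k - (6 + 2) = k - 1*8 = k - 8 = -8 + k)
(D(-12) + v(13))*V(-4, 4) = (5 + (-1 + 13))*(-8 - 4) = (5 + 12)*(-12) = 17*(-12) = -204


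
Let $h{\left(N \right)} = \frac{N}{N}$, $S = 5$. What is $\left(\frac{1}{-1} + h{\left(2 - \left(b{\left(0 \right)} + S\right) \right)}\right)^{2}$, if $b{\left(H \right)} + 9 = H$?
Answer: $0$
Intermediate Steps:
$b{\left(H \right)} = -9 + H$
$h{\left(N \right)} = 1$
$\left(\frac{1}{-1} + h{\left(2 - \left(b{\left(0 \right)} + S\right) \right)}\right)^{2} = \left(\frac{1}{-1} + 1\right)^{2} = \left(-1 + 1\right)^{2} = 0^{2} = 0$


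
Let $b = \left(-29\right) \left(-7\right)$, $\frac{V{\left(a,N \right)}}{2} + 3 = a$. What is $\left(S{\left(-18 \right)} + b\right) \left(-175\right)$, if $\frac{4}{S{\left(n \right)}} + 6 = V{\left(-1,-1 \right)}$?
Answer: $-35475$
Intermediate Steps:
$V{\left(a,N \right)} = -6 + 2 a$
$S{\left(n \right)} = - \frac{2}{7}$ ($S{\left(n \right)} = \frac{4}{-6 + \left(-6 + 2 \left(-1\right)\right)} = \frac{4}{-6 - 8} = \frac{4}{-14} = 4 \left(- \frac{1}{14}\right) = - \frac{2}{7}$)
$b = 203$
$\left(S{\left(-18 \right)} + b\right) \left(-175\right) = \left(- \frac{2}{7} + 203\right) \left(-175\right) = \frac{1419}{7} \left(-175\right) = -35475$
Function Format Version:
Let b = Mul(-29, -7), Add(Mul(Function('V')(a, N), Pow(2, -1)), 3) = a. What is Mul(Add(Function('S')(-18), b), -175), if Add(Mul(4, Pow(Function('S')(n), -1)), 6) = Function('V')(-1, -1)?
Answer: -35475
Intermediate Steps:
Function('V')(a, N) = Add(-6, Mul(2, a))
Function('S')(n) = Rational(-2, 7) (Function('S')(n) = Mul(4, Pow(Add(-6, Add(-6, Mul(2, -1))), -1)) = Mul(4, Pow(Add(-6, Add(-6, -2)), -1)) = Mul(4, Pow(Add(-6, -8), -1)) = Mul(4, Pow(-14, -1)) = Mul(4, Rational(-1, 14)) = Rational(-2, 7))
b = 203
Mul(Add(Function('S')(-18), b), -175) = Mul(Add(Rational(-2, 7), 203), -175) = Mul(Rational(1419, 7), -175) = -35475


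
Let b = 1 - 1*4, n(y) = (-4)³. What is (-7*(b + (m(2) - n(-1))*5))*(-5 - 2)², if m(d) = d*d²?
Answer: -122451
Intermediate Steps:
m(d) = d³
n(y) = -64
b = -3 (b = 1 - 4 = -3)
(-7*(b + (m(2) - n(-1))*5))*(-5 - 2)² = (-7*(-3 + (2³ - 1*(-64))*5))*(-5 - 2)² = -7*(-3 + (8 + 64)*5)*(-7)² = -7*(-3 + 72*5)*49 = -7*(-3 + 360)*49 = -7*357*49 = -2499*49 = -122451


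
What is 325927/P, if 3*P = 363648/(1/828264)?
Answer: 325927/100398849024 ≈ 3.2463e-6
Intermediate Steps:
P = 100398849024 (P = (363648/(1/828264))/3 = (363648*828264)/3 = (1/3)*301196547072 = 100398849024)
325927/P = 325927/100398849024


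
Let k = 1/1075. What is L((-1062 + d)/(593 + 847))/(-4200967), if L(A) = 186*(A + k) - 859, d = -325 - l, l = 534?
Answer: 57118937/216769897200 ≈ 0.00026350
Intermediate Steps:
k = 1/1075 ≈ 0.00093023
d = -859 (d = -325 - 1*534 = -325 - 534 = -859)
L(A) = -923239/1075 + 186*A (L(A) = 186*(A + 1/1075) - 859 = 186*(1/1075 + A) - 859 = (186/1075 + 186*A) - 859 = -923239/1075 + 186*A)
L((-1062 + d)/(593 + 847))/(-4200967) = (-923239/1075 + 186*((-1062 - 859)/(593 + 847)))/(-4200967) = (-923239/1075 + 186*(-1921/1440))*(-1/4200967) = (-923239/1075 - 59551/240)*(-1/4200967) = -57118937/51600*(-1/4200967) = 57118937/216769897200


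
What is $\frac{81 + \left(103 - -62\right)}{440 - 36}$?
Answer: $\frac{123}{202} \approx 0.60891$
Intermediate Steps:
$\frac{81 + \left(103 - -62\right)}{440 - 36} = \frac{81 + \left(103 + 62\right)}{404} = \left(81 + 165\right) \frac{1}{404} = 246 \cdot \frac{1}{404} = \frac{123}{202}$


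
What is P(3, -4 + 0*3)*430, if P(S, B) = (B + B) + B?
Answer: -5160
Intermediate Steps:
P(S, B) = 3*B (P(S, B) = 2*B + B = 3*B)
P(3, -4 + 0*3)*430 = (3*(-4 + 0*3))*430 = (3*(-4 + 0))*430 = (3*(-4))*430 = -12*430 = -5160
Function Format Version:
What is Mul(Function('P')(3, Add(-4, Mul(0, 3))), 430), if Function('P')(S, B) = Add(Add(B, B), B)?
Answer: -5160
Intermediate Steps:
Function('P')(S, B) = Mul(3, B) (Function('P')(S, B) = Add(Mul(2, B), B) = Mul(3, B))
Mul(Function('P')(3, Add(-4, Mul(0, 3))), 430) = Mul(Mul(3, Add(-4, Mul(0, 3))), 430) = Mul(Mul(3, Add(-4, 0)), 430) = Mul(Mul(3, -4), 430) = Mul(-12, 430) = -5160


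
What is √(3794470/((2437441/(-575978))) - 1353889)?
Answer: I*√13370718613998504669/2437441 ≈ 1500.2*I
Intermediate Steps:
√(3794470/((2437441/(-575978))) - 1353889) = √(3794470/((2437441*(-1/575978))) - 1353889) = √(3794470/(-2437441/575978) - 1353889) = √(3794470*(-575978/2437441) - 1353889) = √(-2185531241660/2437441 - 1353889) = √(-5485555799709/2437441) = I*√13370718613998504669/2437441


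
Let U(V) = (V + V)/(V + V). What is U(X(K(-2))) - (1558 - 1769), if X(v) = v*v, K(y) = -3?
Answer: 212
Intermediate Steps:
X(v) = v²
U(V) = 1 (U(V) = (2*V)/((2*V)) = (2*V)*(1/(2*V)) = 1)
U(X(K(-2))) - (1558 - 1769) = 1 - (1558 - 1769) = 1 - 1*(-211) = 1 + 211 = 212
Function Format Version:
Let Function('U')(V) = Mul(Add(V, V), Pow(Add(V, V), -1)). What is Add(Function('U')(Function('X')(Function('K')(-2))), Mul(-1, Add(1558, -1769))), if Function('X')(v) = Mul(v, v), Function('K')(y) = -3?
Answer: 212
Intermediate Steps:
Function('X')(v) = Pow(v, 2)
Function('U')(V) = 1 (Function('U')(V) = Mul(Mul(2, V), Pow(Mul(2, V), -1)) = Mul(Mul(2, V), Mul(Rational(1, 2), Pow(V, -1))) = 1)
Add(Function('U')(Function('X')(Function('K')(-2))), Mul(-1, Add(1558, -1769))) = Add(1, Mul(-1, Add(1558, -1769))) = Add(1, Mul(-1, -211)) = Add(1, 211) = 212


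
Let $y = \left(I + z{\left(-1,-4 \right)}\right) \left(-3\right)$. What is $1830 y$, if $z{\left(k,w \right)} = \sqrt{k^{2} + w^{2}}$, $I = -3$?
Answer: $16470 - 5490 \sqrt{17} \approx -6165.9$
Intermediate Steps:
$y = 9 - 3 \sqrt{17}$ ($y = \left(-3 + \sqrt{\left(-1\right)^{2} + \left(-4\right)^{2}}\right) \left(-3\right) = \left(-3 + \sqrt{1 + 16}\right) \left(-3\right) = \left(-3 + \sqrt{17}\right) \left(-3\right) = 9 - 3 \sqrt{17} \approx -3.3693$)
$1830 y = 1830 \left(9 - 3 \sqrt{17}\right) = 16470 - 5490 \sqrt{17}$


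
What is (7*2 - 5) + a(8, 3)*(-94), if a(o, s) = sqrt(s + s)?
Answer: 9 - 94*sqrt(6) ≈ -221.25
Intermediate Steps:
a(o, s) = sqrt(2)*sqrt(s) (a(o, s) = sqrt(2*s) = sqrt(2)*sqrt(s))
(7*2 - 5) + a(8, 3)*(-94) = (7*2 - 5) + (sqrt(2)*sqrt(3))*(-94) = (14 - 5) + sqrt(6)*(-94) = 9 - 94*sqrt(6)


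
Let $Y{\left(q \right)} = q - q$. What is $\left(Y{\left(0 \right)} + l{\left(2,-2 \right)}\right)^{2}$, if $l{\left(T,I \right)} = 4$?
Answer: $16$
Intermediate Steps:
$Y{\left(q \right)} = 0$
$\left(Y{\left(0 \right)} + l{\left(2,-2 \right)}\right)^{2} = \left(0 + 4\right)^{2} = 4^{2} = 16$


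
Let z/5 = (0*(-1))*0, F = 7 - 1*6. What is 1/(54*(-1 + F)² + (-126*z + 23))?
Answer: 1/23 ≈ 0.043478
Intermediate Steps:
F = 1 (F = 7 - 6 = 1)
z = 0 (z = 5*((0*(-1))*0) = 5*(0*0) = 5*0 = 0)
1/(54*(-1 + F)² + (-126*z + 23)) = 1/(54*(-1 + 1)² + (-126*0 + 23)) = 1/(54*0² + (0 + 23)) = 1/(54*0 + 23) = 1/(0 + 23) = 1/23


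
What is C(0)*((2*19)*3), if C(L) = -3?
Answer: -342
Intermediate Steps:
C(0)*((2*19)*3) = -3*2*19*3 = -114*3 = -3*114 = -342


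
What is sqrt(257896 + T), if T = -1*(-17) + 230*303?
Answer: sqrt(327603) ≈ 572.37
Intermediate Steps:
T = 69707 (T = 17 + 69690 = 69707)
sqrt(257896 + T) = sqrt(257896 + 69707) = sqrt(327603)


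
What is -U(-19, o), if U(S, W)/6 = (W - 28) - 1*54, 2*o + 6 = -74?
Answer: 732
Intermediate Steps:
o = -40 (o = -3 + (½)*(-74) = -3 - 37 = -40)
U(S, W) = -492 + 6*W (U(S, W) = 6*((W - 28) - 1*54) = 6*((-28 + W) - 54) = 6*(-82 + W) = -492 + 6*W)
-U(-19, o) = -(-492 + 6*(-40)) = -(-492 - 240) = -1*(-732) = 732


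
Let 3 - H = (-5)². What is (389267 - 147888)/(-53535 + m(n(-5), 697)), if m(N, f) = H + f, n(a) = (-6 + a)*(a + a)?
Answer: -241379/52860 ≈ -4.5664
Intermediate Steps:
H = -22 (H = 3 - 1*(-5)² = 3 - 1*25 = 3 - 25 = -22)
n(a) = 2*a*(-6 + a) (n(a) = (-6 + a)*(2*a) = 2*a*(-6 + a))
m(N, f) = -22 + f
(389267 - 147888)/(-53535 + m(n(-5), 697)) = (389267 - 147888)/(-53535 + (-22 + 697)) = 241379/(-53535 + 675) = 241379/(-52860) = 241379*(-1/52860) = -241379/52860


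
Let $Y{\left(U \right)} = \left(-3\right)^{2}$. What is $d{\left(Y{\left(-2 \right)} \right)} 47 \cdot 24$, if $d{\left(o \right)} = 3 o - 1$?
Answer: $29328$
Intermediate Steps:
$Y{\left(U \right)} = 9$
$d{\left(o \right)} = -1 + 3 o$ ($d{\left(o \right)} = 3 o - 1 = -1 + 3 o$)
$d{\left(Y{\left(-2 \right)} \right)} 47 \cdot 24 = \left(-1 + 3 \cdot 9\right) 47 \cdot 24 = \left(-1 + 27\right) 47 \cdot 24 = 26 \cdot 47 \cdot 24 = 1222 \cdot 24 = 29328$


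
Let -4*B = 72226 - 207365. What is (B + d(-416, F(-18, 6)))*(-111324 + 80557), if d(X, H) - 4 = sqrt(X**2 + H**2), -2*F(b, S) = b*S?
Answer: -4158313885/4 - 61534*sqrt(43993) ≈ -1.0525e+9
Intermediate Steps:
F(b, S) = -S*b/2 (F(b, S) = -b*S/2 = -S*b/2)
d(X, H) = 4 + sqrt(H**2 + X**2) (d(X, H) = 4 + sqrt(X**2 + H**2) = 4 + sqrt(H**2 + X**2))
B = 135139/4 (B = -(72226 - 207365)/4 = -1/4*(-135139) = 135139/4 ≈ 33785.)
(B + d(-416, F(-18, 6)))*(-111324 + 80557) = (135139/4 + (4 + sqrt((-1/2*6*(-18))**2 + (-416)**2)))*(-111324 + 80557) = (135139/4 + (4 + sqrt(54**2 + 173056)))*(-30767) = (135139/4 + (4 + sqrt(2916 + 173056)))*(-30767) = (135139/4 + (4 + sqrt(175972)))*(-30767) = (135139/4 + (4 + 2*sqrt(43993)))*(-30767) = (135155/4 + 2*sqrt(43993))*(-30767) = -4158313885/4 - 61534*sqrt(43993)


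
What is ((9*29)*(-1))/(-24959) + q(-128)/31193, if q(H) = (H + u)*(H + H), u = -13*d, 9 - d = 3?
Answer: 1324379197/778546087 ≈ 1.7011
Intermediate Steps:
d = 6 (d = 9 - 1*3 = 9 - 3 = 6)
u = -78 (u = -13*6 = -78)
q(H) = 2*H*(-78 + H) (q(H) = (H - 78)*(H + H) = (-78 + H)*(2*H) = 2*H*(-78 + H))
((9*29)*(-1))/(-24959) + q(-128)/31193 = ((9*29)*(-1))/(-24959) + (2*(-128)*(-78 - 128))/31193 = (261*(-1))*(-1/24959) + (2*(-128)*(-206))*(1/31193) = -261*(-1/24959) + 52736*(1/31193) = 261/24959 + 52736/31193 = 1324379197/778546087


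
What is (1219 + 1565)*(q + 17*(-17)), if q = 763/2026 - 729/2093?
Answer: -1705702229424/2120209 ≈ -8.0450e+5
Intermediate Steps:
q = 120005/4240418 (q = 763*(1/2026) - 729*1/2093 = 763/2026 - 729/2093 = 120005/4240418 ≈ 0.028300)
(1219 + 1565)*(q + 17*(-17)) = (1219 + 1565)*(120005/4240418 + 17*(-17)) = 2784*(120005/4240418 - 289) = 2784*(-1225360797/4240418) = -1705702229424/2120209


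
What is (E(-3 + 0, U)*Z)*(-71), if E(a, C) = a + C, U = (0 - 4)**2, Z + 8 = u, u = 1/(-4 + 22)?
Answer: 131989/18 ≈ 7332.7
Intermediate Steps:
u = 1/18 ≈ 0.055556
Z = -143/18 (Z = -8 + 1/18 = -143/18 ≈ -7.9444)
U = 16 (U = (-4)**2 = 16)
E(a, C) = C + a
(E(-3 + 0, U)*Z)*(-71) = ((16 + (-3 + 0))*(-143/18))*(-71) = ((16 - 3)*(-143/18))*(-71) = (13*(-143/18))*(-71) = -1859/18*(-71) = 131989/18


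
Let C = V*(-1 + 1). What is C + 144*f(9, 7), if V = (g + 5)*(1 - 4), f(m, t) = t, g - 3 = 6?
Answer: 1008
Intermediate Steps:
g = 9 (g = 3 + 6 = 9)
V = -42 (V = (9 + 5)*(1 - 4) = 14*(-3) = -42)
C = 0 (C = -42*(-1 + 1) = -42*0 = 0)
C + 144*f(9, 7) = 0 + 144*7 = 0 + 1008 = 1008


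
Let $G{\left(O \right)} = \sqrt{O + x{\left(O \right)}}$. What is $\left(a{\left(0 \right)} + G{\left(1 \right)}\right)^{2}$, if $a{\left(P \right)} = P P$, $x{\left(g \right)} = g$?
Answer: $2$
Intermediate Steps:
$a{\left(P \right)} = P^{2}$
$G{\left(O \right)} = \sqrt{2} \sqrt{O}$ ($G{\left(O \right)} = \sqrt{O + O} = \sqrt{2 O} = \sqrt{2} \sqrt{O}$)
$\left(a{\left(0 \right)} + G{\left(1 \right)}\right)^{2} = \left(0^{2} + \sqrt{2} \sqrt{1}\right)^{2} = \left(0 + \sqrt{2} \cdot 1\right)^{2} = \left(0 + \sqrt{2}\right)^{2} = \left(\sqrt{2}\right)^{2} = 2$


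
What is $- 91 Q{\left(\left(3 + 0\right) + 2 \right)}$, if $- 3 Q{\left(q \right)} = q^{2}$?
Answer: $\frac{2275}{3} \approx 758.33$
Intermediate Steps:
$Q{\left(q \right)} = - \frac{q^{2}}{3}$
$- 91 Q{\left(\left(3 + 0\right) + 2 \right)} = - 91 \left(- \frac{\left(\left(3 + 0\right) + 2\right)^{2}}{3}\right) = - 91 \left(- \frac{\left(3 + 2\right)^{2}}{3}\right) = - 91 \left(- \frac{5^{2}}{3}\right) = - 91 \left(\left(- \frac{1}{3}\right) 25\right) = \left(-91\right) \left(- \frac{25}{3}\right) = \frac{2275}{3}$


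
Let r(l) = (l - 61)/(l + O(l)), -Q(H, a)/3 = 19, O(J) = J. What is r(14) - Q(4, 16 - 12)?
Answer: 1549/28 ≈ 55.321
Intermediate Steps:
Q(H, a) = -57 (Q(H, a) = -3*19 = -57)
r(l) = (-61 + l)/(2*l) (r(l) = (l - 61)/(l + l) = (-61 + l)/((2*l)) = (-61 + l)*(1/(2*l)) = (-61 + l)/(2*l))
r(14) - Q(4, 16 - 12) = (½)*(-61 + 14)/14 - 1*(-57) = (½)*(1/14)*(-47) + 57 = -47/28 + 57 = 1549/28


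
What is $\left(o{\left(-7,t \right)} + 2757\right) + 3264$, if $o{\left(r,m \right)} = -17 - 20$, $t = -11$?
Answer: $5984$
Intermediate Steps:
$o{\left(r,m \right)} = -37$ ($o{\left(r,m \right)} = -17 - 20 = -37$)
$\left(o{\left(-7,t \right)} + 2757\right) + 3264 = \left(-37 + 2757\right) + 3264 = 2720 + 3264 = 5984$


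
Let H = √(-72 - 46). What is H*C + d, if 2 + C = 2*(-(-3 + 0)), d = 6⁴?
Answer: 1296 + 4*I*√118 ≈ 1296.0 + 43.451*I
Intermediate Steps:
d = 1296
H = I*√118 (H = √(-118) = I*√118 ≈ 10.863*I)
C = 4 (C = -2 + 2*(-(-3 + 0)) = -2 + 2*(-1*(-3)) = -2 + 2*3 = -2 + 6 = 4)
H*C + d = (I*√118)*4 + 1296 = 4*I*√118 + 1296 = 1296 + 4*I*√118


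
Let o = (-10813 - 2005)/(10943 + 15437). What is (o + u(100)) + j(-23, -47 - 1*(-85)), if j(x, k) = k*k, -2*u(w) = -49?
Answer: 9681553/6595 ≈ 1468.0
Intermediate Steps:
u(w) = 49/2 (u(w) = -½*(-49) = 49/2)
j(x, k) = k²
o = -6409/13190 (o = -12818/26380 = -12818*1/26380 = -6409/13190 ≈ -0.48590)
(o + u(100)) + j(-23, -47 - 1*(-85)) = (-6409/13190 + 49/2) + (-47 - 1*(-85))² = 158373/6595 + (-47 + 85)² = 158373/6595 + 38² = 158373/6595 + 1444 = 9681553/6595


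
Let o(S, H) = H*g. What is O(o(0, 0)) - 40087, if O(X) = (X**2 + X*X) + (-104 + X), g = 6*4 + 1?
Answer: -40191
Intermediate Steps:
g = 25 (g = 24 + 1 = 25)
o(S, H) = 25*H (o(S, H) = H*25 = 25*H)
O(X) = -104 + X + 2*X**2 (O(X) = (X**2 + X**2) + (-104 + X) = 2*X**2 + (-104 + X) = -104 + X + 2*X**2)
O(o(0, 0)) - 40087 = (-104 + 25*0 + 2*(25*0)**2) - 40087 = (-104 + 0 + 2*0**2) - 40087 = (-104 + 0 + 2*0) - 40087 = (-104 + 0 + 0) - 40087 = -104 - 40087 = -40191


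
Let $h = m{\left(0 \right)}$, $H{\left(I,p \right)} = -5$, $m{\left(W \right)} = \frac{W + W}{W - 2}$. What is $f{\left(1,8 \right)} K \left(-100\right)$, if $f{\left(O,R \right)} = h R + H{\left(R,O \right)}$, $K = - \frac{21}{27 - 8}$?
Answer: $- \frac{10500}{19} \approx -552.63$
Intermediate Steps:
$m{\left(W \right)} = \frac{2 W}{-2 + W}$
$K = - \frac{21}{19} \approx -1.1053$
$h = 0$ ($h = 2 \cdot 0 \frac{1}{-2 + 0} = 2 \cdot 0 \frac{1}{-2} = 2 \cdot 0 \left(- \frac{1}{2}\right) = 0$)
$f{\left(O,R \right)} = -5$ ($f{\left(O,R \right)} = 0 R - 5 = 0 - 5 = -5$)
$f{\left(1,8 \right)} K \left(-100\right) = \left(-5\right) \left(- \frac{21}{19}\right) \left(-100\right) = \frac{105}{19} \left(-100\right) = - \frac{10500}{19}$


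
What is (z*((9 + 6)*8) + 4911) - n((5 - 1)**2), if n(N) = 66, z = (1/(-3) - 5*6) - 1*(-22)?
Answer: 3845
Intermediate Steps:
z = -25/3 (z = (-1/3 - 30) + 22 = -91/3 + 22 = -25/3 ≈ -8.3333)
(z*((9 + 6)*8) + 4911) - n((5 - 1)**2) = (-25*(9 + 6)*8/3 + 4911) - 1*66 = (-125*8 + 4911) - 66 = (-25/3*120 + 4911) - 66 = (-1000 + 4911) - 66 = 3911 - 66 = 3845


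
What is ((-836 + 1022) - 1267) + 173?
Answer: -908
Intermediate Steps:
((-836 + 1022) - 1267) + 173 = (186 - 1267) + 173 = -1081 + 173 = -908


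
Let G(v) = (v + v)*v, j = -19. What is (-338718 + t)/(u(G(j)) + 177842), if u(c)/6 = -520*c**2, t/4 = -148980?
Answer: 467319/813114119 ≈ 0.00057473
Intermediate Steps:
t = -595920 (t = 4*(-148980) = -595920)
G(v) = 2*v**2 (G(v) = (2*v)*v = 2*v**2)
u(c) = -3120*c**2 (u(c) = 6*(-520*c**2) = -3120*c**2)
(-338718 + t)/(u(G(j)) + 177842) = (-338718 - 595920)/(-3120*(2*(-19)**2)**2 + 177842) = -934638/(-3120*(2*361)**2 + 177842) = -934638/(-3120*722**2 + 177842) = -934638/(-3120*521284 + 177842) = -934638/(-1626406080 + 177842) = -934638/(-1626228238) = -934638*(-1/1626228238) = 467319/813114119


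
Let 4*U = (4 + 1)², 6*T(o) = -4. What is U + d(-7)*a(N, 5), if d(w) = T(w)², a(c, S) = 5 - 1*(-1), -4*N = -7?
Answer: 107/12 ≈ 8.9167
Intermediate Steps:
N = 7/4 (N = -¼*(-7) = 7/4 ≈ 1.7500)
T(o) = -⅔ (T(o) = (⅙)*(-4) = -⅔)
a(c, S) = 6 (a(c, S) = 5 + 1 = 6)
U = 25/4 (U = (4 + 1)²/4 = (¼)*5² = (¼)*25 = 25/4 ≈ 6.2500)
d(w) = 4/9 (d(w) = (-⅔)² = 4/9)
U + d(-7)*a(N, 5) = 25/4 + (4/9)*6 = 25/4 + 8/3 = 107/12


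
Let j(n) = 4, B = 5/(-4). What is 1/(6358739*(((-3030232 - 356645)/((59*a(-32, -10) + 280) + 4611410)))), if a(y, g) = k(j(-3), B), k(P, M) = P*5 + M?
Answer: -6150395/28715022490804 ≈ -2.1419e-7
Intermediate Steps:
B = -5/4 (B = 5*(-¼) = -5/4 ≈ -1.2500)
k(P, M) = M + 5*P (k(P, M) = 5*P + M = M + 5*P)
a(y, g) = 75/4 (a(y, g) = -5/4 + 5*4 = -5/4 + 20 = 75/4)
1/(6358739*(((-3030232 - 356645)/((59*a(-32, -10) + 280) + 4611410)))) = 1/(6358739*(((-3030232 - 356645)/((59*(75/4) + 280) + 4611410)))) = 1/(6358739*((-3386877/((4425/4 + 280) + 4611410)))) = 1/(6358739*((-3386877/(5545/4 + 4611410)))) = 1/(6358739*((-3386877/18451185/4))) = 1/(6358739*((-3386877*4/18451185))) = 1/(6358739*(-4515836/6150395)) = (1/6358739)*(-6150395/4515836) = -6150395/28715022490804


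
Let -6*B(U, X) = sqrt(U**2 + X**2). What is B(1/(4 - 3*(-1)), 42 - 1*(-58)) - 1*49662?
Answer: -49662 - sqrt(490001)/42 ≈ -49679.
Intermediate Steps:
B(U, X) = -sqrt(U**2 + X**2)/6
B(1/(4 - 3*(-1)), 42 - 1*(-58)) - 1*49662 = -sqrt((1/(4 - 3*(-1)))**2 + (42 - 1*(-58))**2)/6 - 1*49662 = -sqrt((1/(4 + 3))**2 + (42 + 58)**2)/6 - 49662 = -sqrt((1/7)**2 + 100**2)/6 - 49662 = -sqrt((1/7)**2 + 10000)/6 - 49662 = -sqrt(1/49 + 10000)/6 - 49662 = -sqrt(490001)/42 - 49662 = -49662 - sqrt(490001)/42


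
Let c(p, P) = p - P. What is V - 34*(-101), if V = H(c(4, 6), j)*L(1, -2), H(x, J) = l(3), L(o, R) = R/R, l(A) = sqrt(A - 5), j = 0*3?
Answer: 3434 + I*sqrt(2) ≈ 3434.0 + 1.4142*I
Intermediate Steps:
j = 0
l(A) = sqrt(-5 + A)
L(o, R) = 1
H(x, J) = I*sqrt(2) (H(x, J) = sqrt(-5 + 3) = sqrt(-2) = I*sqrt(2))
V = I*sqrt(2) (V = (I*sqrt(2))*1 = I*sqrt(2) ≈ 1.4142*I)
V - 34*(-101) = I*sqrt(2) - 34*(-101) = I*sqrt(2) + 3434 = 3434 + I*sqrt(2)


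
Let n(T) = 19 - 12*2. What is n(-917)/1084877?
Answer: -5/1084877 ≈ -4.6088e-6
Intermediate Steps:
n(T) = -5 (n(T) = 19 - 24 = -5)
n(-917)/1084877 = -5/1084877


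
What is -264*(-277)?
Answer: 73128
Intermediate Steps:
-264*(-277) = -1*(-73128) = 73128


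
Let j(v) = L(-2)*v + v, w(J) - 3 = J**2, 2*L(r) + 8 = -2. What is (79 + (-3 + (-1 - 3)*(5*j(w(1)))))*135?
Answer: 53460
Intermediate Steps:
L(r) = -5 (L(r) = -4 + (1/2)*(-2) = -4 - 1 = -5)
w(J) = 3 + J**2
j(v) = -4*v (j(v) = -5*v + v = -4*v)
(79 + (-3 + (-1 - 3)*(5*j(w(1)))))*135 = (79 + (-3 + (-1 - 3)*(5*(-4*(3 + 1**2)))))*135 = (79 + (-3 - 20*(-4*(3 + 1))))*135 = (79 + (-3 - 20*(-4*4)))*135 = (79 + (-3 - 20*(-16)))*135 = (79 + (-3 - 4*(-80)))*135 = (79 + (-3 + 320))*135 = (79 + 317)*135 = 396*135 = 53460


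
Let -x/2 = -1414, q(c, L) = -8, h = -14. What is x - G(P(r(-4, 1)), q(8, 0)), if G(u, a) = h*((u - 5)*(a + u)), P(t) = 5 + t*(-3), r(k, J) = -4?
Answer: 4340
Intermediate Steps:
x = 2828 (x = -2*(-1414) = 2828)
P(t) = 5 - 3*t
G(u, a) = -14*(-5 + u)*(a + u) (G(u, a) = -14*(u - 5)*(a + u) = -14*(-5 + u)*(a + u))
x - G(P(r(-4, 1)), q(8, 0)) = 2828 - (-14*(5 - 3*(-4))² + 70*(-8) + 70*(5 - 3*(-4)) - 14*(-8)*(5 - 3*(-4))) = 2828 - (-14*(5 + 12)² - 560 + 70*(5 + 12) - 14*(-8)*(5 + 12)) = 2828 - (-14*17² - 560 + 70*17 - 14*(-8)*17) = 2828 - (-14*289 - 560 + 1190 + 1904) = 2828 - (-4046 - 560 + 1190 + 1904) = 2828 - 1*(-1512) = 2828 + 1512 = 4340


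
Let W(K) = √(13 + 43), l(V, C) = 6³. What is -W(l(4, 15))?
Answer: -2*√14 ≈ -7.4833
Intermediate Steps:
l(V, C) = 216
W(K) = 2*√14 (W(K) = √56 = 2*√14)
-W(l(4, 15)) = -2*√14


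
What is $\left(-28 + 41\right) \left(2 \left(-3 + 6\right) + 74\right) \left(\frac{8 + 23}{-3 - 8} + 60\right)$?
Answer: $\frac{654160}{11} \approx 59469.0$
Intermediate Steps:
$\left(-28 + 41\right) \left(2 \left(-3 + 6\right) + 74\right) \left(\frac{8 + 23}{-3 - 8} + 60\right) = 13 \left(2 \cdot 3 + 74\right) \left(\frac{31}{-11} + 60\right) = 13 \left(6 + 74\right) \left(31 \left(- \frac{1}{11}\right) + 60\right) = 13 \cdot 80 \left(- \frac{31}{11} + 60\right) = 13 \cdot 80 \cdot \frac{629}{11} = 13 \cdot \frac{50320}{11} = \frac{654160}{11}$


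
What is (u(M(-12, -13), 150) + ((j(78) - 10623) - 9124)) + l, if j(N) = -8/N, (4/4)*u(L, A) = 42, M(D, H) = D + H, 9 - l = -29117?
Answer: 367415/39 ≈ 9420.9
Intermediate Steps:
l = 29126 (l = 9 - 1*(-29117) = 9 + 29117 = 29126)
u(L, A) = 42
(u(M(-12, -13), 150) + ((j(78) - 10623) - 9124)) + l = (42 + ((-8/78 - 10623) - 9124)) + 29126 = (42 + ((-8*1/78 - 10623) - 9124)) + 29126 = (42 + ((-4/39 - 10623) - 9124)) + 29126 = (42 + (-414301/39 - 9124)) + 29126 = (42 - 770137/39) + 29126 = -768499/39 + 29126 = 367415/39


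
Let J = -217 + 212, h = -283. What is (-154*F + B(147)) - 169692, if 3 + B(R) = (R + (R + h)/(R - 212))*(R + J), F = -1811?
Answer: 8474057/65 ≈ 1.3037e+5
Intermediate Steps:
J = -5
B(R) = -3 + (-5 + R)*(R + (-283 + R)/(-212 + R)) (B(R) = -3 + (R + (R - 283)/(R - 212))*(R - 5) = -3 + (R + (-283 + R)/(-212 + R))*(-5 + R) = -3 + (-5 + R)*(R + (-283 + R)/(-212 + R)))
(-154*F + B(147)) - 169692 = (-154*(-1811) + (2051 + 147**3 - 216*147**2 + 769*147)/(-212 + 147)) - 169692 = (278894 + (2051 + 3176523 - 216*21609 + 113043)/(-65)) - 169692 = (278894 - (2051 + 3176523 - 4667544 + 113043)/65) - 169692 = (278894 - 1/65*(-1375927)) - 169692 = (278894 + 1375927/65) - 169692 = 19504037/65 - 169692 = 8474057/65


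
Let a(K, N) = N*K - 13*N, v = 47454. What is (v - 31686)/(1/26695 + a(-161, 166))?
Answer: -420926760/771058379 ≈ -0.54591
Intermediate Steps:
a(K, N) = -13*N + K*N (a(K, N) = K*N - 13*N = -13*N + K*N)
(v - 31686)/(1/26695 + a(-161, 166)) = (47454 - 31686)/(1/26695 + 166*(-13 - 161)) = 15768/(1/26695 + 166*(-174)) = 15768/(1/26695 - 28884) = 15768/(-771058379/26695) = 15768*(-26695/771058379) = -420926760/771058379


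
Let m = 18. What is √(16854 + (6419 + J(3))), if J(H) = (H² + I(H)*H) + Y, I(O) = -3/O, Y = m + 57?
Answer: √23354 ≈ 152.82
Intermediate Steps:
Y = 75 (Y = 18 + 57 = 75)
J(H) = 72 + H² (J(H) = (H² + (-3/H)*H) + 75 = (H² - 3) + 75 = (-3 + H²) + 75 = 72 + H²)
√(16854 + (6419 + J(3))) = √(16854 + (6419 + (72 + 3²))) = √(16854 + (6419 + (72 + 9))) = √(16854 + (6419 + 81)) = √(16854 + 6500) = √23354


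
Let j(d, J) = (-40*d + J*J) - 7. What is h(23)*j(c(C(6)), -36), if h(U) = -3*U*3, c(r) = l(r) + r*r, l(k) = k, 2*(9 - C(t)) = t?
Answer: 80937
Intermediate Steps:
C(t) = 9 - t/2
c(r) = r + r² (c(r) = r + r*r = r + r²)
h(U) = -9*U
j(d, J) = -7 + J² - 40*d (j(d, J) = (-40*d + J²) - 7 = (J² - 40*d) - 7 = -7 + J² - 40*d)
h(23)*j(c(C(6)), -36) = (-9*23)*(-7 + (-36)² - 40*(9 - ½*6)*(1 + (9 - ½*6))) = -207*(-7 + 1296 - 40*(9 - 3)*(1 + (9 - 3))) = -207*(-7 + 1296 - 240*(1 + 6)) = -207*(-7 + 1296 - 240*7) = -207*(-7 + 1296 - 40*42) = -207*(-7 + 1296 - 1680) = -207*(-391) = 80937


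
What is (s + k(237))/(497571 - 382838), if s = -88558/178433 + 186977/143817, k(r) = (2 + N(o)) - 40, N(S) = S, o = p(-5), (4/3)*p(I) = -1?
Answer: -3895056423335/11776974735783252 ≈ -0.00033073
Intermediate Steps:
p(I) = -3/4 (p(I) = (3/4)*(-1) = -3/4)
o = -3/4 ≈ -0.75000
k(r) = -155/4 (k(r) = (2 - 3/4) - 40 = 5/4 - 40 = -155/4)
s = 20626721155/25661698761 (s = -88558*1/178433 + 186977*(1/143817) = -88558/178433 + 186977/143817 = 20626721155/25661698761 ≈ 0.80379)
(s + k(237))/(497571 - 382838) = (20626721155/25661698761 - 155/4)/(497571 - 382838) = -3895056423335/102646795044/114733 = -3895056423335/102646795044*1/114733 = -3895056423335/11776974735783252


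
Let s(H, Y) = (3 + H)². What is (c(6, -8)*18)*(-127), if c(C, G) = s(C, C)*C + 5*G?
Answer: -1019556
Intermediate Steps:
c(C, G) = 5*G + C*(3 + C)² (c(C, G) = (3 + C)²*C + 5*G = C*(3 + C)² + 5*G = 5*G + C*(3 + C)²)
(c(6, -8)*18)*(-127) = ((5*(-8) + 6*(3 + 6)²)*18)*(-127) = ((-40 + 6*9²)*18)*(-127) = ((-40 + 6*81)*18)*(-127) = ((-40 + 486)*18)*(-127) = (446*18)*(-127) = 8028*(-127) = -1019556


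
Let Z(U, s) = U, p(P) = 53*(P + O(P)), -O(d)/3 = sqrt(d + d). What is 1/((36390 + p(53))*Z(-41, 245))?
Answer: -39199/62889154415 - 159*sqrt(106)/62889154415 ≈ -6.4933e-7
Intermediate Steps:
O(d) = -3*sqrt(2)*sqrt(d) (O(d) = -3*sqrt(d + d) = -3*sqrt(2)*sqrt(d))
p(P) = 53*P - 159*sqrt(2)*sqrt(P) (p(P) = 53*(P - 3*sqrt(2)*sqrt(P)) = 53*P - 159*sqrt(2)*sqrt(P))
1/((36390 + p(53))*Z(-41, 245)) = 1/((36390 + (53*53 - 159*sqrt(2)*sqrt(53)))*(-41)) = -1/41/(36390 + (2809 - 159*sqrt(106))) = -1/41/(39199 - 159*sqrt(106)) = -1/(41*(39199 - 159*sqrt(106)))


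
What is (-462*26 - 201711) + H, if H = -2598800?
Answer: -2812523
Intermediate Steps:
(-462*26 - 201711) + H = (-462*26 - 201711) - 2598800 = (-12012 - 201711) - 2598800 = -213723 - 2598800 = -2812523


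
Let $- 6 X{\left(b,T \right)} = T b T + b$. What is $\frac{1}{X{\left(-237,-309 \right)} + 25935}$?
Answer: $\frac{1}{3797474} \approx 2.6333 \cdot 10^{-7}$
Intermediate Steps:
$X{\left(b,T \right)} = - \frac{b}{6} - \frac{b T^{2}}{6}$ ($X{\left(b,T \right)} = - \frac{T b T + b}{6} = - \frac{b T^{2} + b}{6} = - \frac{b + b T^{2}}{6} = - \frac{b}{6} - \frac{b T^{2}}{6}$)
$\frac{1}{X{\left(-237,-309 \right)} + 25935} = \frac{1}{\left(- \frac{1}{6}\right) \left(-237\right) \left(1 + \left(-309\right)^{2}\right) + 25935} = \frac{1}{\left(- \frac{1}{6}\right) \left(-237\right) \left(1 + 95481\right) + 25935} = \frac{1}{\left(- \frac{1}{6}\right) \left(-237\right) 95482 + 25935} = \frac{1}{3771539 + 25935} = \frac{1}{3797474}$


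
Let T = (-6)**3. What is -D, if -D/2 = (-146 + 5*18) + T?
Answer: -544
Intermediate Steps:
T = -216
D = 544 (D = -2*((-146 + 5*18) - 216) = -2*((-146 + 90) - 216) = -2*(-56 - 216) = -2*(-272) = 544)
-D = -1*544 = -544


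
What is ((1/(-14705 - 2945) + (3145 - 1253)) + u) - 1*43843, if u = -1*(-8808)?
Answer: -584973951/17650 ≈ -33143.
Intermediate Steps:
u = 8808
((1/(-14705 - 2945) + (3145 - 1253)) + u) - 1*43843 = ((1/(-14705 - 2945) + (3145 - 1253)) + 8808) - 1*43843 = ((1/(-17650) + 1892) + 8808) - 43843 = ((-1/17650 + 1892) + 8808) - 43843 = (33393799/17650 + 8808) - 43843 = 188854999/17650 - 43843 = -584973951/17650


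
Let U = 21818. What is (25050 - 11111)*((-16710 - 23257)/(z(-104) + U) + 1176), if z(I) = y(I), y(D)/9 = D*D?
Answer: 1952777862755/119162 ≈ 1.6388e+7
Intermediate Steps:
y(D) = 9*D² (y(D) = 9*(D*D) = 9*D²)
z(I) = 9*I²
(25050 - 11111)*((-16710 - 23257)/(z(-104) + U) + 1176) = (25050 - 11111)*((-16710 - 23257)/(9*(-104)² + 21818) + 1176) = 13939*(-39967/(9*10816 + 21818) + 1176) = 13939*(-39967/(97344 + 21818) + 1176) = 13939*(-39967/119162 + 1176) = 13939*(140094545/119162) = 1952777862755/119162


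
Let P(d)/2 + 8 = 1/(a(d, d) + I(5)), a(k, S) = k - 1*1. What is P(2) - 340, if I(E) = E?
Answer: -1067/3 ≈ -355.67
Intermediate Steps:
a(k, S) = -1 + k (a(k, S) = k - 1 = -1 + k)
P(d) = -16 + 2/(4 + d) (P(d) = -16 + 2/((-1 + d) + 5) = -16 + 2/(4 + d))
P(2) - 340 = 2*(-31 - 8*2)/(4 + 2) - 340 = 2*(-31 - 16)/6 - 340 = 2*(⅙)*(-47) - 340 = -47/3 - 340 = -1067/3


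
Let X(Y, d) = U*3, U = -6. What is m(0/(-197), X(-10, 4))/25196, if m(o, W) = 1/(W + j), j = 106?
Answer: 1/2217248 ≈ 4.5101e-7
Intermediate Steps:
X(Y, d) = -18 (X(Y, d) = -6*3 = -18)
m(o, W) = 1/(106 + W) (m(o, W) = 1/(W + 106) = 1/(106 + W))
m(0/(-197), X(-10, 4))/25196 = 1/((106 - 18)*25196) = (1/25196)/88 = (1/88)*(1/25196) = 1/2217248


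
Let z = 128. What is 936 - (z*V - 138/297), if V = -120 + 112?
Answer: 194086/99 ≈ 1960.5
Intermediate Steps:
V = -8
936 - (z*V - 138/297) = 936 - (128*(-8) - 138/297) = 936 - (-1024 - 138*1/297) = 936 - (-1024 - 46/99) = 936 - 1*(-101422/99) = 936 + 101422/99 = 194086/99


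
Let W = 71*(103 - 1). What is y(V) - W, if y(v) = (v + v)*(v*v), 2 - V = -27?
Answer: 41536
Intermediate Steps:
V = 29 (V = 2 - 1*(-27) = 2 + 27 = 29)
W = 7242 (W = 71*102 = 7242)
y(v) = 2*v³ (y(v) = (2*v)*v² = 2*v³)
y(V) - W = 2*29³ - 1*7242 = 2*24389 - 7242 = 48778 - 7242 = 41536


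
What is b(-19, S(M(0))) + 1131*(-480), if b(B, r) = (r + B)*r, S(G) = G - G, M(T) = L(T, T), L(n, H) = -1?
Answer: -542880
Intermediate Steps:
M(T) = -1
S(G) = 0
b(B, r) = r*(B + r) (b(B, r) = (B + r)*r = r*(B + r))
b(-19, S(M(0))) + 1131*(-480) = 0*(-19 + 0) + 1131*(-480) = 0*(-19) - 542880 = 0 - 542880 = -542880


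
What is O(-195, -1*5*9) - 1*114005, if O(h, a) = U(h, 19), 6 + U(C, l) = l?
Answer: -113992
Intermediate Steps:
U(C, l) = -6 + l
O(h, a) = 13 (O(h, a) = -6 + 19 = 13)
O(-195, -1*5*9) - 1*114005 = 13 - 1*114005 = 13 - 114005 = -113992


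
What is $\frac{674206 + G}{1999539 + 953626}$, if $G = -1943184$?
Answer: $- \frac{1268978}{2953165} \approx -0.4297$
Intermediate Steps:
$\frac{674206 + G}{1999539 + 953626} = \frac{674206 - 1943184}{1999539 + 953626} = - \frac{1268978}{2953165}$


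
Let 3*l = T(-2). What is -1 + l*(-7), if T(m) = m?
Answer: 11/3 ≈ 3.6667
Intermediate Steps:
l = -2/3 (l = (1/3)*(-2) = -2/3 ≈ -0.66667)
-1 + l*(-7) = -1 - 2/3*(-7) = -1 + 14/3 = 11/3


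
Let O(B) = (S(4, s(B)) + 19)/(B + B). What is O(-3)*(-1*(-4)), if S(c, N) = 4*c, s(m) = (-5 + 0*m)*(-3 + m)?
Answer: -70/3 ≈ -23.333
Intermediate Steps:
s(m) = 15 - 5*m (s(m) = (-5 + 0)*(-3 + m) = -5*(-3 + m) = 15 - 5*m)
O(B) = 35/(2*B) (O(B) = (4*4 + 19)/(B + B) = (16 + 19)/((2*B)) = 35*(1/(2*B)) = 35/(2*B))
O(-3)*(-1*(-4)) = ((35/2)/(-3))*(-1*(-4)) = ((35/2)*(-⅓))*4 = -35/6*4 = -70/3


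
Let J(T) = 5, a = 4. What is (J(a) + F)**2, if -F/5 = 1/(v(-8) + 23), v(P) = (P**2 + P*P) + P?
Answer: 504100/20449 ≈ 24.652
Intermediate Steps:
v(P) = P + 2*P**2 (v(P) = (P**2 + P**2) + P = 2*P**2 + P = P + 2*P**2)
F = -5/143 (F = -5/(-8*(1 + 2*(-8)) + 23) = -5/(-8*(1 - 16) + 23) = -5/(-8*(-15) + 23) = -5/(120 + 23) = -5/143 ≈ -0.034965)
(J(a) + F)**2 = (5 - 5/143)**2 = (710/143)**2 = 504100/20449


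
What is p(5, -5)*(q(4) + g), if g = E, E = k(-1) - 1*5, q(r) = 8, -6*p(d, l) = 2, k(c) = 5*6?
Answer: -11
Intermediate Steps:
k(c) = 30
p(d, l) = -⅓ (p(d, l) = -⅙*2 = -⅓)
E = 25 (E = 30 - 1*5 = 30 - 5 = 25)
g = 25
p(5, -5)*(q(4) + g) = -(8 + 25)/3 = -⅓*33 = -11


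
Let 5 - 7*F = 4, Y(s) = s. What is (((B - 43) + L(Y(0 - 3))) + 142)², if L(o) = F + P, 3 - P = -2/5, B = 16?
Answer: 17214201/1225 ≈ 14052.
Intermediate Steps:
F = ⅐ (F = 5/7 - ⅐*4 = 5/7 - 4/7 = ⅐ ≈ 0.14286)
P = 17/5 (P = 3 - (-2)/5 = 3 - 1*(-⅖) = 3 + ⅖ = 17/5 ≈ 3.4000)
L(o) = 124/35 (L(o) = ⅐ + 17/5 = 124/35)
(((B - 43) + L(Y(0 - 3))) + 142)² = (((16 - 43) + 124/35) + 142)² = ((-27 + 124/35) + 142)² = (-821/35 + 142)² = (4149/35)² = 17214201/1225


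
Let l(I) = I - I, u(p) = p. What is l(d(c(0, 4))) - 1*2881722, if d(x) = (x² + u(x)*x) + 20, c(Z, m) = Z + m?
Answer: -2881722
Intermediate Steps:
d(x) = 20 + 2*x² (d(x) = (x² + x*x) + 20 = (x² + x²) + 20 = 2*x² + 20 = 20 + 2*x²)
l(I) = 0
l(d(c(0, 4))) - 1*2881722 = 0 - 1*2881722 = 0 - 2881722 = -2881722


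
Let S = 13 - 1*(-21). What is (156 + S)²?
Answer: 36100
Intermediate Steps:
S = 34 (S = 13 + 21 = 34)
(156 + S)² = (156 + 34)² = 190² = 36100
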